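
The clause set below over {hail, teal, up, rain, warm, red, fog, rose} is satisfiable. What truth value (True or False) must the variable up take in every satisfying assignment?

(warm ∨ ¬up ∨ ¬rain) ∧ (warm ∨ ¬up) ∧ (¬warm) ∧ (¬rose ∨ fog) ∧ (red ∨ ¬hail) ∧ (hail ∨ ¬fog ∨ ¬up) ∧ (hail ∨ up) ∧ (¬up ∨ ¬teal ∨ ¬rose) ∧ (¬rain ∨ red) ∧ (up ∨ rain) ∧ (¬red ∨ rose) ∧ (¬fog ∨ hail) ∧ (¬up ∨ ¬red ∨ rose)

Suppose up = True.
Unit clause (warm) forces warm = True.
That conflicts with the unit clause (¬warm).
So every satisfying assignment has up = False.

False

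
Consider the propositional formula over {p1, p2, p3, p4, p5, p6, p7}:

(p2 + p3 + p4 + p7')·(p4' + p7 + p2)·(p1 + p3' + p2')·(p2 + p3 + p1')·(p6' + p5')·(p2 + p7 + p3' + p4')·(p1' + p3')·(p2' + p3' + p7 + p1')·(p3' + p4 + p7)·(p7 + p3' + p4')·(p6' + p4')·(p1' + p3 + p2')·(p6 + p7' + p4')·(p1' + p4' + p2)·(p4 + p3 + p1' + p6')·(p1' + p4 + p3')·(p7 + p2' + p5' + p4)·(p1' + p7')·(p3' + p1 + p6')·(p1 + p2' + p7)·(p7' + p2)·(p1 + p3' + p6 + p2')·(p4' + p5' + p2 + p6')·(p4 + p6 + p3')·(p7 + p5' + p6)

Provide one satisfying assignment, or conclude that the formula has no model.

p1 ↦ 0; p2 ↦ 1; p3 ↦ 0; p4 ↦ 0; p5 ↦ 0; p6 ↦ 0; p7 ↦ 1

Suppose p6 = 0.
Suppose p1 = 0.
Suppose p3 = 0.
Suppose p7 = 1.
Unit clause (p4') forces p4 = 0.
Unit clause (p2) forces p2 = 1.
All clauses hold; p5 can take either value.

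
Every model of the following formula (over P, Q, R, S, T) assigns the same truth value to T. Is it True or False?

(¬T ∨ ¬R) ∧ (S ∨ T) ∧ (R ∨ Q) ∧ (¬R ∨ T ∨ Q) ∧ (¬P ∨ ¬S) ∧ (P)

Suppose T = False.
Unit clause (S) forces S = True.
Unit clause (¬P) forces P = False.
That conflicts with the unit clause (P).
So every satisfying assignment has T = True.

True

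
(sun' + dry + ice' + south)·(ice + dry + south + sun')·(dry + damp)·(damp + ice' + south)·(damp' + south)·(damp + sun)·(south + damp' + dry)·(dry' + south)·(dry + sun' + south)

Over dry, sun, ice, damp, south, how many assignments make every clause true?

There are 2^5 = 32 truth assignments over (dry, sun, ice, damp, south).
Split on ice. With ice = 1, the clauses containing ice are satisfied and ice' drops from the rest; 5 of the 2^4 = 16 assignments to the other variables satisfy what remains.
With ice = 0, by the same count on the reduced clause set, 5 assignments work.
(One model: dry=F, sun=F, ice=F, damp=T, south=T.)
Total: 5 + 5 = 10.

10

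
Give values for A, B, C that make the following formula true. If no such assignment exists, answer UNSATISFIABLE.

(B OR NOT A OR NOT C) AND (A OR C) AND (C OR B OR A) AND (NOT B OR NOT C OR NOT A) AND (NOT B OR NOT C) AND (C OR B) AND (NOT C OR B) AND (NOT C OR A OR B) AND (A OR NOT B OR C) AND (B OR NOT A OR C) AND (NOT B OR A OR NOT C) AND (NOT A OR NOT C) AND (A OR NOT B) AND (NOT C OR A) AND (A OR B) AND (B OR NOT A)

Suppose A = true.
Unit clause (NOT C) forces C = false.
Unit clause (B) forces B = true.
Every clause now holds.

A: true; B: true; C: false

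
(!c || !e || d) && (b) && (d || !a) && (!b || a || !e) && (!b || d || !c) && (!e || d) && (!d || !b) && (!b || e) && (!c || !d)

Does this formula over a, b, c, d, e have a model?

(b) alone gives b = true.
(!d) alone gives d = false.
(!a) alone gives a = false.
(!e) alone gives e = false.
That conflicts with the unit clause (e).
No assignment satisfies every clause.

No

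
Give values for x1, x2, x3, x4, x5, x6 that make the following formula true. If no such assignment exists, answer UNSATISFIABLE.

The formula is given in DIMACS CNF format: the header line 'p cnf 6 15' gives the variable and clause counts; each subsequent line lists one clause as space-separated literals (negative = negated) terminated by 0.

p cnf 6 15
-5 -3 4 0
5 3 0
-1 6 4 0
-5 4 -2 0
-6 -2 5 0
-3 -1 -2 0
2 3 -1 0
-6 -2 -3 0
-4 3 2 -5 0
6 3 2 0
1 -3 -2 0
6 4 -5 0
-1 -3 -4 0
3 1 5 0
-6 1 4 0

x1=False; x2=True; x3=False; x4=True; x5=True; x6=True

Try x5 = True.
Try x3 = False.
Try x4 = True.
The clause (x2) is unit, so x2 = True.
Every clause is now satisfied; x1, x6 are unconstrained.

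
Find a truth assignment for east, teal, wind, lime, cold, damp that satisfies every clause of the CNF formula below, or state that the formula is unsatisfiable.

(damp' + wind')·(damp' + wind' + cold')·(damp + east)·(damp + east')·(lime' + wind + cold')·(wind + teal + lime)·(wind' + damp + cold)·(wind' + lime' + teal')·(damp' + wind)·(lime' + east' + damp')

UNSATISFIABLE

Try damp = 0.
Unit clause (east) forces east = 1.
But (east') is also a unit clause — contradiction.
That branch fails; take damp = 1 instead.
Unit clause (wind') forces wind = 0.
But (wind) is also a unit clause — contradiction.
Neither damp = 1 nor damp = 0 works.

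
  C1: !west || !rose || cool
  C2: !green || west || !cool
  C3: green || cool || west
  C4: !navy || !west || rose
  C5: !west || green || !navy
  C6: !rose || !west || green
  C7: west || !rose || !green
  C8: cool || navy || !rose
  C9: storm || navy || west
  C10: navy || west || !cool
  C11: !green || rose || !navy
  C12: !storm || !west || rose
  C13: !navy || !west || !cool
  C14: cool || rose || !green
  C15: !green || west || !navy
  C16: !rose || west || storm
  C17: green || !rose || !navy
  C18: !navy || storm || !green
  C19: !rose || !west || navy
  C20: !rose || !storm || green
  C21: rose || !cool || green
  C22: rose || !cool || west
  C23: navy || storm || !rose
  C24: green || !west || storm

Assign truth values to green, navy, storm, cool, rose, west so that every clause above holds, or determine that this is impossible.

Case west = true:
Case rose = false:
Unit clause (!navy) forces navy = false.
Unit clause (!storm) forces storm = false.
Unit clause (green) forces green = true.
Unit clause (cool) forces cool = true.
All clauses are satisfied.

green ↦ true, navy ↦ false, storm ↦ false, cool ↦ true, rose ↦ false, west ↦ true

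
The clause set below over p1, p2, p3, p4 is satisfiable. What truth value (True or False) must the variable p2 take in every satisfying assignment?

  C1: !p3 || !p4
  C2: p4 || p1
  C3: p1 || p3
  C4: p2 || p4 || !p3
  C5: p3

Suppose p2 = false.
Unit clause (p3) forces p3 = true.
Unit clause (!p4) forces p4 = false.
That conflicts with the unit clause (p4).
So every satisfying assignment has p2 = True.

True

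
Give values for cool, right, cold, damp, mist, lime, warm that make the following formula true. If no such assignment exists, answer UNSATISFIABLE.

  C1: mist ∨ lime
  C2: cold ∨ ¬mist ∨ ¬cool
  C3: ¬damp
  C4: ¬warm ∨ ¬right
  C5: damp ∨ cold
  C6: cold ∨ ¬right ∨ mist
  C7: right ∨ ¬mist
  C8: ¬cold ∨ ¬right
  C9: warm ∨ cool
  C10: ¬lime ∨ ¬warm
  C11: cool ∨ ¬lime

cool=True, right=False, cold=True, damp=False, mist=False, lime=True, warm=False

The clause (¬damp) is unit, so damp = False.
The clause (cold) is unit, so cold = True.
The clause (¬right) is unit, so right = False.
The clause (¬mist) is unit, so mist = False.
The clause (lime) is unit, so lime = True.
The clause (¬warm) is unit, so warm = False.
The clause (cool) is unit, so cool = True.
This assignment satisfies each clause.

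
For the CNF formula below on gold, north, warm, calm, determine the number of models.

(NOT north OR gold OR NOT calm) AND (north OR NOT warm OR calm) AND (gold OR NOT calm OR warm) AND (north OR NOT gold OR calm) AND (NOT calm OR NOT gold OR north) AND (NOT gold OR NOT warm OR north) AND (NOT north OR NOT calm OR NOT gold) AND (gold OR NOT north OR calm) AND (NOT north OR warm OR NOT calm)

4

There are 2^4 = 16 truth assignments over (gold, north, warm, calm).
Split on gold. With gold = true, the clauses containing gold are satisfied and NOT gold drops from the rest; 2 of the 2^3 = 8 assignments to the other variables satisfy what remains.
With gold = false, by the same count on the reduced clause set, 2 assignments work.
(One model: gold=F, north=F, warm=F, calm=F.)
Total: 2 + 2 = 4.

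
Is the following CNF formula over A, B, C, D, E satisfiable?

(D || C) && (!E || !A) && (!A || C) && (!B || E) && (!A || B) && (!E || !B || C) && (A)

No

The clause (A) is unit, so A = true.
The clause (!E) is unit, so E = false.
The clause (C) is unit, so C = true.
The clause (!B) is unit, so B = false.
That conflicts with the unit clause (B).
No assignment satisfies every clause.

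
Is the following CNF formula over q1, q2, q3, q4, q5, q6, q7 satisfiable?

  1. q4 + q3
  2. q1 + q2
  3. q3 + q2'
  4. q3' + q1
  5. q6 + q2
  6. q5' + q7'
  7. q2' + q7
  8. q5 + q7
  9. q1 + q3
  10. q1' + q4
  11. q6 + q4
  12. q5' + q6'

Yes, satisfiable

Case q4 = 1:
Case q1 = 1:
Case q3 = 1:
Case q6 = 1:
From the singleton clause (q5'), q5 = 0.
From the singleton clause (q7), q7 = 1.
Every clause is now satisfied; q2 is unconstrained.
A satisfying assignment: q1 ↦ 1; q2 ↦ 1; q3 ↦ 1; q4 ↦ 1; q5 ↦ 0; q6 ↦ 1; q7 ↦ 1.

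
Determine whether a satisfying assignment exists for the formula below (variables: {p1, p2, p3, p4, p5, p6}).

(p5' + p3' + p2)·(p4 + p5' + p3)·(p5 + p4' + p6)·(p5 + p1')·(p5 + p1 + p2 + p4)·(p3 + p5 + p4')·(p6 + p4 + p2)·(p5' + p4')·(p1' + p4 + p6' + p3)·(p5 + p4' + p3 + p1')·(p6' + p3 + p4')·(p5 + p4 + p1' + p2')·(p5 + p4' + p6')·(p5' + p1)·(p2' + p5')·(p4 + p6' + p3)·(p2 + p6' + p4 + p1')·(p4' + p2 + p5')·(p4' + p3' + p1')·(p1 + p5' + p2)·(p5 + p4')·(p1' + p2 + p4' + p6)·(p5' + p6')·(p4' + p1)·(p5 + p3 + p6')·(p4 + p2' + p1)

No, unsatisfiable

Try p5 = 1.
Unit clause (p4') forces p4 = 0.
Unit clause (p3) forces p3 = 1.
Unit clause (p2) forces p2 = 1.
But (p2') is also a unit clause — contradiction.
So p5 must be the other value — set p5 = 0.
Unit clause (p1') forces p1 = 0.
Unit clause (p4') forces p4 = 0.
Unit clause (p2) forces p2 = 1.
But (p2') is also a unit clause — contradiction.
Either choice for p5 ends in contradiction.
No assignment satisfies every clause.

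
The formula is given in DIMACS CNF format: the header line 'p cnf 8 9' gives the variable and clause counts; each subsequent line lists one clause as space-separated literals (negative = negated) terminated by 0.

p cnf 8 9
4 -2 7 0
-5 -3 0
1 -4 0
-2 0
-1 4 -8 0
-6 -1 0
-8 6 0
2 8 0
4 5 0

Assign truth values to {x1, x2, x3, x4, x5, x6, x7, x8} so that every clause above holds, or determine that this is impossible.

Unit clause (¬x2) forces x2 = False.
Unit clause (x8) forces x8 = True.
Unit clause (x6) forces x6 = True.
Unit clause (¬x1) forces x1 = False.
Unit clause (¬x4) forces x4 = False.
Unit clause (x5) forces x5 = True.
Unit clause (¬x3) forces x3 = False.
Every clause is now satisfied; x7 is unconstrained.

x1=False, x2=False, x3=False, x4=False, x5=True, x6=True, x7=False, x8=True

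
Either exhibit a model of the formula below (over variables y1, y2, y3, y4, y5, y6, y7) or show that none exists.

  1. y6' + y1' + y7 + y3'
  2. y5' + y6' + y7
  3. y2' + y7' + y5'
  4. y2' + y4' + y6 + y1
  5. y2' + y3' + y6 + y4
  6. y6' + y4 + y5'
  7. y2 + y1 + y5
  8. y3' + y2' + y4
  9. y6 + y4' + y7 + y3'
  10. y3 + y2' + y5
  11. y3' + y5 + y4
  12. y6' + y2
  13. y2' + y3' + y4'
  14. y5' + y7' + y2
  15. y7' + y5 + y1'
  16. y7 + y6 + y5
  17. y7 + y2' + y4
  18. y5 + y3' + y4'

Suppose y6 = 0.
Suppose y7 = 0.
From the singleton clause (y5), y5 = 1.
Suppose y4 = 1.
From the singleton clause (y3'), y3 = 0.
Suppose y2 = 0.
Every clause is now satisfied; y1 is unconstrained.

y1: 1,  y2: 0,  y3: 0,  y4: 1,  y5: 1,  y6: 0,  y7: 0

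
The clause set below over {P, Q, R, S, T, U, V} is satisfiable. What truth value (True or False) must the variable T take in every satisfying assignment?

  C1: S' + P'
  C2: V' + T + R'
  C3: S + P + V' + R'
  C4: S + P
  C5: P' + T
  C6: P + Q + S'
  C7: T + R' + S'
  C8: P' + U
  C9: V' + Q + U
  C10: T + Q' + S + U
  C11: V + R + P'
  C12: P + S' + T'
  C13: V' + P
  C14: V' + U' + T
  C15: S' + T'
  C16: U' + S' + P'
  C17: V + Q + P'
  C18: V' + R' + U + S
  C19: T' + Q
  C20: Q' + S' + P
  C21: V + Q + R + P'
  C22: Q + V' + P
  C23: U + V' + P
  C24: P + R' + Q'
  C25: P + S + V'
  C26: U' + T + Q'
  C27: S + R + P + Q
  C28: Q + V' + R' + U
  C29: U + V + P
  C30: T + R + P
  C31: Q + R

Suppose T = 0.
From the singleton clause (P'), P = 0.
From the singleton clause (S), S = 1.
From the singleton clause (Q), Q = 1.
Now (Q') is unsatisfied and unit — conflict.
So every satisfying assignment has T = True.

True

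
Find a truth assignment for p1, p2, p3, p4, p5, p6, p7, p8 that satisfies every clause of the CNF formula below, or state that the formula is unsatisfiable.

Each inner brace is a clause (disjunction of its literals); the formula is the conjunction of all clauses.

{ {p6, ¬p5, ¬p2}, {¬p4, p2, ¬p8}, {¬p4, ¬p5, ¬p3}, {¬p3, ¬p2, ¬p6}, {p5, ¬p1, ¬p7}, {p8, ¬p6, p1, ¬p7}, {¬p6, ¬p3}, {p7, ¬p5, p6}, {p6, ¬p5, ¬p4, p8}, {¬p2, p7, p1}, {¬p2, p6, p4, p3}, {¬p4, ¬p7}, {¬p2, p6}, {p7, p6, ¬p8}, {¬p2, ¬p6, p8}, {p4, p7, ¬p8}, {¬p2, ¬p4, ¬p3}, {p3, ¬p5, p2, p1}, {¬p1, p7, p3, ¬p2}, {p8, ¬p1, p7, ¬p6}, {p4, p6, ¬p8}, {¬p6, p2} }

p1: False; p2: False; p3: True; p4: False; p5: False; p6: False; p7: False; p8: False

Try p6 = False.
The clause (¬p2) is unit, so p2 = False.
Try p4 = False.
The clause (¬p8) is unit, so p8 = False.
Try p7 = False.
The clause (¬p5) is unit, so p5 = False.
All clauses hold; p1, p3 can take either value.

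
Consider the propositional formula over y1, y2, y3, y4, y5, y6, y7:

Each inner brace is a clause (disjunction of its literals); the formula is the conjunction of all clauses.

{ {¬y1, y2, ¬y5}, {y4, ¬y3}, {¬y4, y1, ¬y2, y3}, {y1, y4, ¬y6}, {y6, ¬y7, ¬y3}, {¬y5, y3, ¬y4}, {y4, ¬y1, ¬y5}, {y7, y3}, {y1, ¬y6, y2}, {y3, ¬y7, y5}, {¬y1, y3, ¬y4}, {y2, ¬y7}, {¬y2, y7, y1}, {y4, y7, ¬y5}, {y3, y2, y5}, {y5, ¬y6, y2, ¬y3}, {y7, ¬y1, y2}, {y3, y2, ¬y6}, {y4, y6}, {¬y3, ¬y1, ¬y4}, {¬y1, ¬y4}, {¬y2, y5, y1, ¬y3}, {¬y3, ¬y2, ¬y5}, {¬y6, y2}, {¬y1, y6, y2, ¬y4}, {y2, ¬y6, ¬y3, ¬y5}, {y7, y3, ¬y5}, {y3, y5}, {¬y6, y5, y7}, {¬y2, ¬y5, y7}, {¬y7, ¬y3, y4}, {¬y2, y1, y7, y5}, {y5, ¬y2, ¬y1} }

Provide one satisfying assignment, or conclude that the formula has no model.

y1 ↦ False,  y2 ↦ False,  y3 ↦ True,  y4 ↦ True,  y5 ↦ False,  y6 ↦ False,  y7 ↦ False

Try y4 = True.
(¬y1) alone gives y1 = False.
Try y2 = False.
(¬y6) alone gives y6 = False.
(¬y7) alone gives y7 = False.
(y3) alone gives y3 = True.
Every clause is now satisfied; y5 is unconstrained.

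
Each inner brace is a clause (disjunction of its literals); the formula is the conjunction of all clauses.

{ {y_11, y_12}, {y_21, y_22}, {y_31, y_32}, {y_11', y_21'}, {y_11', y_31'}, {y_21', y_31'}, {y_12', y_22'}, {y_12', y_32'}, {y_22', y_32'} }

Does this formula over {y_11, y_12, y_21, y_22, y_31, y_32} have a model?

No, unsatisfiable

Case y_11 = 1:
Unit clause (y_21') forces y_21 = 0.
Unit clause (y_22) forces y_22 = 1.
Unit clause (y_31') forces y_31 = 0.
Unit clause (y_32) forces y_32 = 1.
That conflicts with the unit clause (y_32').
That branch fails; take y_11 = 0 instead.
Unit clause (y_12) forces y_12 = 1.
Unit clause (y_22') forces y_22 = 0.
Unit clause (y_21) forces y_21 = 1.
Unit clause (y_31') forces y_31 = 0.
Unit clause (y_32) forces y_32 = 1.
That conflicts with the unit clause (y_32').
Both values of y_11 lead to a conflict.
No assignment satisfies every clause.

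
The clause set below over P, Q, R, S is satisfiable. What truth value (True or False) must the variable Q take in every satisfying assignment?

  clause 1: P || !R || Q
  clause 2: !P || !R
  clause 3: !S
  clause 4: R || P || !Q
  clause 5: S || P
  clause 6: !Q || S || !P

False

Suppose Q = true.
From the singleton clause (!S), S = false.
From the singleton clause (P), P = true.
That conflicts with the unit clause (!P).
So every satisfying assignment has Q = False.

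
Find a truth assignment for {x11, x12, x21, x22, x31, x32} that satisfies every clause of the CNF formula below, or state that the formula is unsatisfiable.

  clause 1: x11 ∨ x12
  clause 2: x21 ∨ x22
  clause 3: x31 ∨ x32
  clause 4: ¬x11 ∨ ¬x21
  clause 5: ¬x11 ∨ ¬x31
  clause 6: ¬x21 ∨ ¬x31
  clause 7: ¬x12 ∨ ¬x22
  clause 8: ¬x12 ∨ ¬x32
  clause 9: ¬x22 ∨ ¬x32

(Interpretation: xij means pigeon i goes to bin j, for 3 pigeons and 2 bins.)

UNSATISFIABLE

Suppose x11 = True.
(¬x21) alone gives x21 = False.
(x22) alone gives x22 = True.
(¬x31) alone gives x31 = False.
(x32) alone gives x32 = True.
Now (¬x32) is unsatisfied and unit — conflict.
Backtrack on x11: now try x11 = False.
(x12) alone gives x12 = True.
(¬x22) alone gives x22 = False.
(x21) alone gives x21 = True.
(¬x31) alone gives x31 = False.
(x32) alone gives x32 = True.
Now (¬x32) is unsatisfied and unit — conflict.
Neither x11 = True nor x11 = False works.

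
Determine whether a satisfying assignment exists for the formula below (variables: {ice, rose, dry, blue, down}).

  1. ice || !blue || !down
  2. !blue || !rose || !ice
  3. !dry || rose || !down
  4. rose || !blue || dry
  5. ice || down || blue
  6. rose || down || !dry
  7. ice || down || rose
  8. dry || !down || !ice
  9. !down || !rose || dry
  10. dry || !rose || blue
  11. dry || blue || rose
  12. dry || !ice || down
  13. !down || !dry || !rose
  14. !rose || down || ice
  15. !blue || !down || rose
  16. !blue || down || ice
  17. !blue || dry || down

Yes, satisfiable

Try ice = true.
Try blue = false.
Try dry = true.
Try rose = true.
Unit clause (!down) forces down = false.
Every clause now holds.
A satisfying assignment: ice=true,  rose=true,  dry=true,  blue=false,  down=false.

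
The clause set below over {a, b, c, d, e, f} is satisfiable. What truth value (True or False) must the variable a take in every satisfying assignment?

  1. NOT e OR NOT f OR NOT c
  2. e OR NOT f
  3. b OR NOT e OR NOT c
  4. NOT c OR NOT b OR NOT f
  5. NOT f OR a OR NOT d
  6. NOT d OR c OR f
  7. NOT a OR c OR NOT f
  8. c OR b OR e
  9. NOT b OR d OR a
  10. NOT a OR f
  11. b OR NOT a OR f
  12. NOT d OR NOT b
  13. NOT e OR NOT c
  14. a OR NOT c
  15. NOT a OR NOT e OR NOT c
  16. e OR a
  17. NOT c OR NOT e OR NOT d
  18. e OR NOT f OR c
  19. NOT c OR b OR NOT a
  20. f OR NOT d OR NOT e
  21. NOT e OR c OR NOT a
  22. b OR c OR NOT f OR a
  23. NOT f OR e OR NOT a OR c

Suppose a = true.
From the singleton clause (f), f = true.
From the singleton clause (e), e = true.
From the singleton clause (NOT c), c = false.
But (c) is also a unit clause — contradiction.
So every satisfying assignment has a = False.

False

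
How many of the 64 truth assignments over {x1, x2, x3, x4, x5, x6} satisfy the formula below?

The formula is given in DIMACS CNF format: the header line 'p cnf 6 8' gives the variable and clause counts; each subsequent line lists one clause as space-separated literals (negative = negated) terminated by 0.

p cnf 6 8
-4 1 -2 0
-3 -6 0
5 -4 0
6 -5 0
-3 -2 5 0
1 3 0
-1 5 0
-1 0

1

There are 2^6 = 64 truth assignments over (x1, x2, x3, x4, x5, x6).
Split on x6. With x6 = True, the clauses containing x6 are satisfied and ¬x6 drops from the rest; 0 of the 2^5 = 32 assignments to the other variables satisfy what remains.
With x6 = False, by the same count on the reduced clause set, 1 assignment works.
Total: 0 + 1 = 1.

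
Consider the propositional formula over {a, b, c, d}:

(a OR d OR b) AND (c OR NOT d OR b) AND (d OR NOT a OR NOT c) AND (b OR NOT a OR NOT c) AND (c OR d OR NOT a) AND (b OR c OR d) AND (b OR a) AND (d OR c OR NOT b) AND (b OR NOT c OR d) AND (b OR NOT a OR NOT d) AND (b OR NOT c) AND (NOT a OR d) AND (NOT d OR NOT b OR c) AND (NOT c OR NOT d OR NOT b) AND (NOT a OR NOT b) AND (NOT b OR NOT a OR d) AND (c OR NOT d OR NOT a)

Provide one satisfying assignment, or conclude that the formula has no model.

a=false,  b=true,  c=true,  d=false

Case b = true:
The clause (NOT a) is unit, so a = false.
Case d = false:
The clause (c) is unit, so c = true.
This assignment satisfies each clause.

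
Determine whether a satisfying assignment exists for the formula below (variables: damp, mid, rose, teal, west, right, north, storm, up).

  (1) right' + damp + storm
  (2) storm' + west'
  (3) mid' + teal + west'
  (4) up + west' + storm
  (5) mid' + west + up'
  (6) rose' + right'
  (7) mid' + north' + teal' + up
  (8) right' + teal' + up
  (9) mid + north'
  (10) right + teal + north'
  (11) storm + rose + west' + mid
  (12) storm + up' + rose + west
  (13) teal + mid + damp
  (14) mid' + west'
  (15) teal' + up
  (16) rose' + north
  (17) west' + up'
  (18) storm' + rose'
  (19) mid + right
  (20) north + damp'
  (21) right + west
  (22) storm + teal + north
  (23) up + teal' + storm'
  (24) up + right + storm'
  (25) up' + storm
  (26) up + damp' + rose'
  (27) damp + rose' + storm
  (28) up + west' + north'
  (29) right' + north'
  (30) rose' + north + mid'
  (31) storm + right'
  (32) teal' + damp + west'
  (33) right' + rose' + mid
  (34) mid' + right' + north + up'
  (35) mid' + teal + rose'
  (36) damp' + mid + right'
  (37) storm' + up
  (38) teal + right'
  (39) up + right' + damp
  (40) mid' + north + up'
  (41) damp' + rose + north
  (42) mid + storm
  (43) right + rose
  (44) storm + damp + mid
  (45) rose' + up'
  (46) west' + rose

Satisfiable

Try storm = 1.
(west') alone gives west = 0.
(rose') alone gives rose = 0.
(right) alone gives right = 1.
(north') alone gives north = 0.
(damp') alone gives damp = 0.
(up) alone gives up = 1.
(mid') alone gives mid = 0.
(teal) alone gives teal = 1.
This assignment satisfies each clause.
A satisfying assignment: damp: 0,  mid: 0,  rose: 0,  teal: 1,  west: 0,  right: 1,  north: 0,  storm: 1,  up: 1.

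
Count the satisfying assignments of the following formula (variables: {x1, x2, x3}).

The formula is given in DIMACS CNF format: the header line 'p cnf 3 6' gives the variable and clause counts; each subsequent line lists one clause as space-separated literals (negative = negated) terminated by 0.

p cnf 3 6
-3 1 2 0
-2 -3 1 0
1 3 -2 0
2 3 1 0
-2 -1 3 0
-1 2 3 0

There are 2^3 = 8 truth assignments over (x1, x2, x3).
Check each against the 6 clauses (columns in the order x1, x2, x3):
  F F F  ✗ fails (x2 ∨ x3 ∨ x1)
  F F T  ✗ fails (¬x3 ∨ x1 ∨ x2)
  F T F  ✗ fails (x1 ∨ x3 ∨ ¬x2)
  F T T  ✗ fails (¬x2 ∨ ¬x3 ∨ x1)
  T F F  ✗ fails (¬x1 ∨ x2 ∨ x3)
  T F T  ✓ satisfies all
  T T F  ✗ fails (¬x2 ∨ ¬x1 ∨ x3)
  T T T  ✓ satisfies all
2 of the 8 rows are models.

2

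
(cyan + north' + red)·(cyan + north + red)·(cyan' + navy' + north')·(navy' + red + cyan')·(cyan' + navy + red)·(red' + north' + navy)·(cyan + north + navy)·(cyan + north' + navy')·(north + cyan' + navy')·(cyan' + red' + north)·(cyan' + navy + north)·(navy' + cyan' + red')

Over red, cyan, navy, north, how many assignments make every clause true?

There are 2^4 = 16 truth assignments over (red, cyan, navy, north).
Check each against the 12 clauses (columns in the order red, cyan, navy, north):
  F F F F  ✗ fails (cyan + north + red)
  F F F T  ✗ fails (cyan + north' + red)
  F F T F  ✗ fails (cyan + north + red)
  F F T T  ✗ fails (cyan + north' + red)
  F T F F  ✗ fails (cyan' + navy + red)
  F T F T  ✗ fails (cyan' + navy + red)
  F T T F  ✗ fails (navy' + red + cyan')
  F T T T  ✗ fails (cyan' + navy' + north')
  T F F F  ✗ fails (cyan + north + navy)
  T F F T  ✗ fails (red' + north' + navy)
  T F T F  ✓ satisfies all
  T F T T  ✗ fails (cyan + north' + navy')
  T T F F  ✗ fails (cyan' + red' + north)
  T T F T  ✗ fails (red' + north' + navy)
  T T T F  ✗ fails (north + cyan' + navy')
  T T T T  ✗ fails (cyan' + navy' + north')
1 of the 16 rows is a model.

1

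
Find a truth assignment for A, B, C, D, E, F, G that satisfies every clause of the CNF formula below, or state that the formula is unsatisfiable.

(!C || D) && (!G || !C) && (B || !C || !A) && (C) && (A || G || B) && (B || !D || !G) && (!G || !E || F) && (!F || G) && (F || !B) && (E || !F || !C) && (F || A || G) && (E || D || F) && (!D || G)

UNSATISFIABLE

The clause (C) is unit, so C = true.
The clause (D) is unit, so D = true.
The clause (!G) is unit, so G = false.
Now (G) is unsatisfied and unit — conflict.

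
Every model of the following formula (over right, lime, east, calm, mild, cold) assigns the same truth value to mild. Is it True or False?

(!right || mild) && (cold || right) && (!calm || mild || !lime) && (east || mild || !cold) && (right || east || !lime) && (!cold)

True

Suppose mild = false.
From the singleton clause (!right), right = false.
From the singleton clause (cold), cold = true.
Now (!cold) is unsatisfied and unit — conflict.
So every satisfying assignment has mild = True.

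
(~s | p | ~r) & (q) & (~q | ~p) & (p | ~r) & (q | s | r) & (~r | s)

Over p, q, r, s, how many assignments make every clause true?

2

There are 2^4 = 16 truth assignments over (p, q, r, s).
Check each against the 6 clauses (columns in the order p, q, r, s):
  F F F F  ✗ fails (q)
  F F F T  ✗ fails (q)
  F F T F  ✗ fails (q)
  F F T T  ✗ fails (~s | p | ~r)
  F T F F  ✓ satisfies all
  F T F T  ✓ satisfies all
  F T T F  ✗ fails (p | ~r)
  F T T T  ✗ fails (~s | p | ~r)
  T F F F  ✗ fails (q)
  T F F T  ✗ fails (q)
  T F T F  ✗ fails (q)
  T F T T  ✗ fails (q)
  T T F F  ✗ fails (~q | ~p)
  T T F T  ✗ fails (~q | ~p)
  T T T F  ✗ fails (~q | ~p)
  T T T T  ✗ fails (~q | ~p)
2 of the 16 rows are models.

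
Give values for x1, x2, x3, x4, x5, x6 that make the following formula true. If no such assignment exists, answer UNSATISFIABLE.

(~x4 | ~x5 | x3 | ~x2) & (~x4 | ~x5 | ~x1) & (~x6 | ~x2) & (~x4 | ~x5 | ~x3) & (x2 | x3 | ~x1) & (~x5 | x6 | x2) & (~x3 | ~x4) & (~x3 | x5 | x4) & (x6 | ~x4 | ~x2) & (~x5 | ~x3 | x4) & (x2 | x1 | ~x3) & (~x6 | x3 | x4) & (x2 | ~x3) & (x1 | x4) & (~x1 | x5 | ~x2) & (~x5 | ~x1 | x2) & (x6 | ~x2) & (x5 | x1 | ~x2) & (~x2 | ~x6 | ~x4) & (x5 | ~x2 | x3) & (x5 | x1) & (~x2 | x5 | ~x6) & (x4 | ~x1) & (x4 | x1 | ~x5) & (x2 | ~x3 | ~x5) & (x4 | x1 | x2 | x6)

x1=0; x2=0; x3=0; x4=1; x5=1; x6=1

Try x6 = 1.
The clause (~x2) is unit, so x2 = 0.
The clause (~x3) is unit, so x3 = 0.
The clause (~x1) is unit, so x1 = 0.
The clause (x4) is unit, so x4 = 1.
The clause (x5) is unit, so x5 = 1.
All clauses are satisfied.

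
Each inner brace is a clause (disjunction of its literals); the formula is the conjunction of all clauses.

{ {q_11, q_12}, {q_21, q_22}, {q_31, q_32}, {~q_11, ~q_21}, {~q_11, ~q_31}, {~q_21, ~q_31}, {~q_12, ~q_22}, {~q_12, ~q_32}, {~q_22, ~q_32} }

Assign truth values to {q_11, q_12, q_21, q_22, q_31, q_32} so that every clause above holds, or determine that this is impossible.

Try q_11 = 1.
(~q_21) alone gives q_21 = 0.
(q_22) alone gives q_22 = 1.
(~q_31) alone gives q_31 = 0.
(q_32) alone gives q_32 = 1.
That conflicts with the unit clause (~q_32).
That branch fails; take q_11 = 0 instead.
(q_12) alone gives q_12 = 1.
(~q_22) alone gives q_22 = 0.
(q_21) alone gives q_21 = 1.
(~q_31) alone gives q_31 = 0.
(q_32) alone gives q_32 = 1.
That conflicts with the unit clause (~q_32).
Both values of q_11 lead to a conflict.

UNSATISFIABLE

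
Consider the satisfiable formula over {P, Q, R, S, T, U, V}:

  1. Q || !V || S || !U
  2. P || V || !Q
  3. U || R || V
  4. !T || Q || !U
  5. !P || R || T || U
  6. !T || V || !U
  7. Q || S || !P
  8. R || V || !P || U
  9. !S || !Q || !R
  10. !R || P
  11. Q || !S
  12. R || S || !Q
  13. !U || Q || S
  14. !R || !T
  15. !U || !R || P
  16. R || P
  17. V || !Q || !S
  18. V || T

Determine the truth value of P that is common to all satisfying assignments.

Suppose P = false.
The clause (!R) is unit, so R = false.
Now (R) is unsatisfied and unit — conflict.
So every satisfying assignment has P = True.

True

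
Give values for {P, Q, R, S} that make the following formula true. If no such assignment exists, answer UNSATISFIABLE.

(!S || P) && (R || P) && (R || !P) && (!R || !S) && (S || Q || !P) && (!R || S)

Try S = false.
From the singleton clause (!R), R = false.
From the singleton clause (P), P = true.
But (!P) is also a unit clause — contradiction.
That branch fails; take S = true instead.
From the singleton clause (P), P = true.
From the singleton clause (R), R = true.
But (!R) is also a unit clause — contradiction.
Either choice for S ends in contradiction.

UNSATISFIABLE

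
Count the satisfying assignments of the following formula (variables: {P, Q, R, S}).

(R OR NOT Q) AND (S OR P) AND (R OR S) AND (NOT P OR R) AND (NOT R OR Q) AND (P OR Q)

There are 2^4 = 16 truth assignments over (P, Q, R, S).
Split on R. With R = true, the clauses containing R are satisfied and NOT R drops from the rest; 3 of the 2^3 = 8 assignments to the other variables satisfy what remains.
With R = false, by the same count on the reduced clause set, 0 assignments work.
(One model: P=F, Q=T, R=T, S=T.)
Total: 3 + 0 = 3.

3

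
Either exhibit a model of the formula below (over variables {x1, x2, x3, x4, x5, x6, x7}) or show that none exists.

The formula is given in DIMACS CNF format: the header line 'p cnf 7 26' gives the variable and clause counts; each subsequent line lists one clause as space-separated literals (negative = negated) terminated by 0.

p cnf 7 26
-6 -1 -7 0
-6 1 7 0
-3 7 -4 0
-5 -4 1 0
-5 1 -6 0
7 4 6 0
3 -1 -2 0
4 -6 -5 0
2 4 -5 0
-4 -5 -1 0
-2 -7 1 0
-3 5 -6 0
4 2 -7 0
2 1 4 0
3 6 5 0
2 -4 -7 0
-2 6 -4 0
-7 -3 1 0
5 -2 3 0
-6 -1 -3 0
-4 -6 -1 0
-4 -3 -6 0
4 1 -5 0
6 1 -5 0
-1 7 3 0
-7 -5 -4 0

x1=True; x2=True; x3=True; x4=False; x5=True; x6=False; x7=True

Branch on x6: set x6 = False.
Branch on x7: set x7 = True.
Branch on x2: set x2 = True.
From the singleton clause (x1), x1 = True.
From the singleton clause (x3), x3 = True.
From the singleton clause (¬x4), x4 = False.
All clauses hold; x5 can take either value.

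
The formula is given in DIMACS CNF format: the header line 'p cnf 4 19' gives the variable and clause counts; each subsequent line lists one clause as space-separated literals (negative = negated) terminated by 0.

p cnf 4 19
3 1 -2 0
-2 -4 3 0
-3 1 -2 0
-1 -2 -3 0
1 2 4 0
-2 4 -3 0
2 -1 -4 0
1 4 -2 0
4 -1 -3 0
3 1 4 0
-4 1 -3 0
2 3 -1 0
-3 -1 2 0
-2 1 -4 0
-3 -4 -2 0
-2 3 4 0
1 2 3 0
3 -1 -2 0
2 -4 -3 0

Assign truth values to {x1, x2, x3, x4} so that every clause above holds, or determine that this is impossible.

Suppose x3 = True.
Suppose x1 = True.
The clause (¬x2) is unit, so x2 = False.
Now (x2) is unsatisfied and unit — conflict.
That branch fails; take x1 = False instead.
The clause (¬x2) is unit, so x2 = False.
The clause (x4) is unit, so x4 = True.
Now (¬x4) is unsatisfied and unit — conflict.
Both values of x1 lead to a conflict.
That branch fails; take x3 = False instead.
Suppose x1 = True.
The clause (x2) is unit, so x2 = True.
Now (¬x2) is unsatisfied and unit — conflict.
That branch fails; take x1 = False instead.
The clause (¬x2) is unit, so x2 = False.
Now (x2) is unsatisfied and unit — conflict.
Both values of x1 lead to a conflict.
Both values of x3 lead to a conflict.

UNSATISFIABLE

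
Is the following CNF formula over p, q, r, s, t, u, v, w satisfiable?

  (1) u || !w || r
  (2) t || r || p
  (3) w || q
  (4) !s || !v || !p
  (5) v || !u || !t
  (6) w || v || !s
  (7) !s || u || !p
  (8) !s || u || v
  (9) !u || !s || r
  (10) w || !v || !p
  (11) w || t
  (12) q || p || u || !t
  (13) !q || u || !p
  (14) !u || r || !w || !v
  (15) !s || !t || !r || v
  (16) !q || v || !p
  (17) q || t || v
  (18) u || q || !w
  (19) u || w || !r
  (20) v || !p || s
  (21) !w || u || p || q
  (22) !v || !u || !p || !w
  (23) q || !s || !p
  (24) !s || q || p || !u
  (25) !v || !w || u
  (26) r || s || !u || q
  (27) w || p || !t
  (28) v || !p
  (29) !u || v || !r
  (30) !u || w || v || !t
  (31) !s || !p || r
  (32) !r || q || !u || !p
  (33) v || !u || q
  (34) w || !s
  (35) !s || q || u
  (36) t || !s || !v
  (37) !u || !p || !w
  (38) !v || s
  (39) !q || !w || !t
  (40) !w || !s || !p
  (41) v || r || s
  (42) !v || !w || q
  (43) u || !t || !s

Yes, satisfiable

Branch on w: set w = true.
Branch on u: set u = false.
Unit clause (r) forces r = true.
Unit clause (q) forces q = true.
Unit clause (!p) forces p = false.
Unit clause (!v) forces v = false.
Unit clause (!s) forces s = false.
Unit clause (!t) forces t = false.
Every clause now holds.
A satisfying assignment: p: false, q: true, r: true, s: false, t: false, u: false, v: false, w: true.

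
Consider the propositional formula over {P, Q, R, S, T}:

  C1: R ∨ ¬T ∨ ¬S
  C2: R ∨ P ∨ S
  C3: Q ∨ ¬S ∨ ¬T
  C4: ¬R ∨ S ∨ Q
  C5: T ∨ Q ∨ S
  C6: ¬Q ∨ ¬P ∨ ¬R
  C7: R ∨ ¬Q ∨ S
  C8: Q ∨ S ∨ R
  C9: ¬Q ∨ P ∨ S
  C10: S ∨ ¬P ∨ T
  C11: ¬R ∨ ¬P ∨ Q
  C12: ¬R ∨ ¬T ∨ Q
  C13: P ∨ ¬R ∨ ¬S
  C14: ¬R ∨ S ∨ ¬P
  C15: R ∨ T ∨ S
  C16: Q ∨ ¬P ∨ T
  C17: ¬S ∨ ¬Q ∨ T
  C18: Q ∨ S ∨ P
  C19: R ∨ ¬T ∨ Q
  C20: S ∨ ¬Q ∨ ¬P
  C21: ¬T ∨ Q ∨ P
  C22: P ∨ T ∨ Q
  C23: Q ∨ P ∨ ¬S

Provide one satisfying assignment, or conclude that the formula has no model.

Suppose R = True.
Suppose S = True.
(P) alone gives P = True.
(¬Q) alone gives Q = False.
That conflicts with the unit clause (Q).
That branch fails; take S = False instead.
(Q) alone gives Q = True.
(¬P) alone gives P = False.
That conflicts with the unit clause (P).
Both values of S lead to a conflict.
That branch fails; take R = False instead.
Suppose T = False.
(S) alone gives S = True.
(¬Q) alone gives Q = False.
(¬P) alone gives P = False.
That conflicts with the unit clause (P).
That branch fails; take T = True instead.
(¬S) alone gives S = False.
(P) alone gives P = True.
(¬Q) alone gives Q = False.
That conflicts with the unit clause (Q).
Both values of T lead to a conflict.
Both values of R lead to a conflict.

UNSATISFIABLE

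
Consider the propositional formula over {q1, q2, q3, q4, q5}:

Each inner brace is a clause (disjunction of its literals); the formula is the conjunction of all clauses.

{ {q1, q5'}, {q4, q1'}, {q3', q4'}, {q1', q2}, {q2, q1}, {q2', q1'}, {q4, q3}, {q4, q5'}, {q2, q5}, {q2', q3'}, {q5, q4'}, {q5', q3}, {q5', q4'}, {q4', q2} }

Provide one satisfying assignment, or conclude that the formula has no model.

Try q1 = 1.
(q4) alone gives q4 = 1.
(q3') alone gives q3 = 0.
(q2) alone gives q2 = 1.
Now (q2') is unsatisfied and unit — conflict.
That branch fails; take q1 = 0 instead.
(q5') alone gives q5 = 0.
(q2) alone gives q2 = 1.
(q3') alone gives q3 = 0.
(q4) alone gives q4 = 1.
Now (q4') is unsatisfied and unit — conflict.
Both values of q1 lead to a conflict.

UNSATISFIABLE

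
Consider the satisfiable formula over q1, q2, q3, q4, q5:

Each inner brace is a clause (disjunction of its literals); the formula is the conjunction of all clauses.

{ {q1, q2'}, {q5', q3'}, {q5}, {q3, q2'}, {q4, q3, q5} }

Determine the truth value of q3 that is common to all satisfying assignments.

Suppose q3 = 1.
Unit clause (q5') forces q5 = 0.
That conflicts with the unit clause (q5).
So every satisfying assignment has q3 = False.

False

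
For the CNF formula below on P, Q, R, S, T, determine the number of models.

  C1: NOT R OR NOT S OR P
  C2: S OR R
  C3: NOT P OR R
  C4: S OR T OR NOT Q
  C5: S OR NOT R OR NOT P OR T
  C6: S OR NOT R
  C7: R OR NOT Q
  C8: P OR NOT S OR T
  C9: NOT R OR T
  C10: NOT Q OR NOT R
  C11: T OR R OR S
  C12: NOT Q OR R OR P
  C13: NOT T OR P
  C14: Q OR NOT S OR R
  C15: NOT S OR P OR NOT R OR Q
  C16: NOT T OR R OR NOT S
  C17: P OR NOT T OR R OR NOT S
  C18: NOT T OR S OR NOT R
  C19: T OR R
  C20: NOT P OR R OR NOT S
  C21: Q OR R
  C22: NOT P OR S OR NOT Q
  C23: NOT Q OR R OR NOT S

1

There are 2^5 = 32 truth assignments over (P, Q, R, S, T).
Split on Q. With Q = true, the clauses containing Q are satisfied and NOT Q drops from the rest; 0 of the 2^4 = 16 assignments to the other variables satisfy what remains.
With Q = false, by the same count on the reduced clause set, 1 assignment works.
(One model: P=T, Q=F, R=T, S=T, T=T.)
Total: 0 + 1 = 1.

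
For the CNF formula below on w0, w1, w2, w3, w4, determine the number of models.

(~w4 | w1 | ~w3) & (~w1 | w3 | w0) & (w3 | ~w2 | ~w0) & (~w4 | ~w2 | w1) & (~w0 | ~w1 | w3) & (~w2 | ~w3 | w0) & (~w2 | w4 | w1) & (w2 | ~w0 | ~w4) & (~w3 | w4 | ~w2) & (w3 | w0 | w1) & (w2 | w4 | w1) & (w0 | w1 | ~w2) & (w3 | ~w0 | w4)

4

There are 2^5 = 32 truth assignments over (w0, w1, w2, w3, w4).
Split on w4. With w4 = 1, the clauses containing w4 are satisfied and ~w4 drops from the rest; 2 of the 2^4 = 16 assignments to the other variables satisfy what remains.
With w4 = 0, by the same count on the reduced clause set, 2 assignments work.
Total: 2 + 2 = 4.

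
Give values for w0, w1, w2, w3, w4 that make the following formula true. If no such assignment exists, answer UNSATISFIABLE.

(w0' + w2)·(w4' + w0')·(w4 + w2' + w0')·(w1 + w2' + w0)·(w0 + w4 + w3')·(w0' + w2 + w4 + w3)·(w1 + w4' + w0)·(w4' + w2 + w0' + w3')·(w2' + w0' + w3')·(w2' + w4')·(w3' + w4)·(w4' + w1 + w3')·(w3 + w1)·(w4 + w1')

w0=0,  w1=1,  w2=0,  w3=1,  w4=1

Branch on w0: set w0 = 0.
Branch on w1: set w1 = 1.
Unit clause (w4) forces w4 = 1.
Unit clause (w2') forces w2 = 0.
Every clause is now satisfied; w3 is unconstrained.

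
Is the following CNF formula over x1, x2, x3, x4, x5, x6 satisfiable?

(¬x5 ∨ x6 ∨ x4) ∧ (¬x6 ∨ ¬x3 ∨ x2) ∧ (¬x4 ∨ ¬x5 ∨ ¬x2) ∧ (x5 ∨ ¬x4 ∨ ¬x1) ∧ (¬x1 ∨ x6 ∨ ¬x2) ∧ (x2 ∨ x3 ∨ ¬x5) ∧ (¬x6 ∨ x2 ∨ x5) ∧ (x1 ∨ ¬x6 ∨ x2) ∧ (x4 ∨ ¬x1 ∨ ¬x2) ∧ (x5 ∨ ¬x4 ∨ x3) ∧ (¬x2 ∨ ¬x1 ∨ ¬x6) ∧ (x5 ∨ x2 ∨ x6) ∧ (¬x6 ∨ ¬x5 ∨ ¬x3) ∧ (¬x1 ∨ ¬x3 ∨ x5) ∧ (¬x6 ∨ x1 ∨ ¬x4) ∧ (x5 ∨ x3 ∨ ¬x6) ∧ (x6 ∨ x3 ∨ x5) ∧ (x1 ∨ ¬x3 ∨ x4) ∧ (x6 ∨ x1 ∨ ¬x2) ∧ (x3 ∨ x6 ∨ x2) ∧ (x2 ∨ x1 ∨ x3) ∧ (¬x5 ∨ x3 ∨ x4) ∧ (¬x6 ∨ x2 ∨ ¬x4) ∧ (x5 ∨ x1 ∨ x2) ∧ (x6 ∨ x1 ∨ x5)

Satisfiable

Branch on x5: set x5 = True.
Branch on x6: set x6 = False.
The clause (x4) is unit, so x4 = True.
The clause (¬x2) is unit, so x2 = False.
The clause (x3) is unit, so x3 = True.
All clauses hold; x1 can take either value.
A satisfying assignment: x1 ↦ True, x2 ↦ False, x3 ↦ True, x4 ↦ True, x5 ↦ True, x6 ↦ False.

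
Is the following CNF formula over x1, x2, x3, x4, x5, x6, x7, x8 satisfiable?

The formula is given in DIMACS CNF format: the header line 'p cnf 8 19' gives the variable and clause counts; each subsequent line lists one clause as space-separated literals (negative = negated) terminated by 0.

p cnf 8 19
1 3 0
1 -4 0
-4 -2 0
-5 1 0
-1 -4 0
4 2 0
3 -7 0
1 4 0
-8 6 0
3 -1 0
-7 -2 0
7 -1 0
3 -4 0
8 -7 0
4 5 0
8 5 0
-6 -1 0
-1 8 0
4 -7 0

Try x1 = True.
From the singleton clause (¬x4), x4 = False.
From the singleton clause (x2), x2 = True.
From the singleton clause (x3), x3 = True.
From the singleton clause (¬x7), x7 = False.
That conflicts with the unit clause (x7).
Backtrack on x1: now try x1 = False.
From the singleton clause (x3), x3 = True.
From the singleton clause (¬x4), x4 = False.
That conflicts with the unit clause (x4).
Both values of x1 lead to a conflict.
No assignment satisfies every clause.

No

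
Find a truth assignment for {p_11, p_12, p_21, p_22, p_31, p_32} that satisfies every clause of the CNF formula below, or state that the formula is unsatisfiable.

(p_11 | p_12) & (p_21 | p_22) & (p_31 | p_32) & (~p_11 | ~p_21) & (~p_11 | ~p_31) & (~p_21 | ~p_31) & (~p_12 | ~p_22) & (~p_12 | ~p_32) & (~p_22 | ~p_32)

UNSATISFIABLE

Try p_11 = 1.
The clause (~p_21) is unit, so p_21 = 0.
The clause (p_22) is unit, so p_22 = 1.
The clause (~p_31) is unit, so p_31 = 0.
The clause (p_32) is unit, so p_32 = 1.
That conflicts with the unit clause (~p_32).
Undo p_11 and try p_11 = 0.
The clause (p_12) is unit, so p_12 = 1.
The clause (~p_22) is unit, so p_22 = 0.
The clause (p_21) is unit, so p_21 = 1.
The clause (~p_31) is unit, so p_31 = 0.
The clause (p_32) is unit, so p_32 = 1.
That conflicts with the unit clause (~p_32).
Both values of p_11 lead to a conflict.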